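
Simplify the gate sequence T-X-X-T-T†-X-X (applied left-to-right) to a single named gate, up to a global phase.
T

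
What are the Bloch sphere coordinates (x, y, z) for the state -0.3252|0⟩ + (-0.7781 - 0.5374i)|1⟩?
(0.5061, 0.3495, -0.7885)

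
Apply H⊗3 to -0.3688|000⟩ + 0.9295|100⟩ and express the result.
0.1982|000⟩ + 0.1982|001⟩ + 0.1982|010⟩ + 0.1982|011⟩ - 0.459|100⟩ - 0.459|101⟩ - 0.459|110⟩ - 0.459|111⟩

H⊗3 gives amp(|y⟩) = (1/2√2) Σ_x (−1)^(x·y) amp(|x⟩), where x·y is the number of positions in which both x and y have a 1.
|000⟩: (-0.3688 + 0.9295)/(2√2) = 0.1982
|001⟩: (-0.3688 + 0.9295)/(2√2) = 0.1982
|010⟩: (-0.3688 + 0.9295)/(2√2) = 0.1982
|011⟩: (-0.3688 + 0.9295)/(2√2) = 0.1982
|100⟩: (-0.3688 - 0.9295)/(2√2) = -0.459
|101⟩: (-0.3688 - 0.9295)/(2√2) = -0.459
|110⟩: (-0.3688 - 0.9295)/(2√2) = -0.459
|111⟩: (-0.3688 - 0.9295)/(2√2) = -0.459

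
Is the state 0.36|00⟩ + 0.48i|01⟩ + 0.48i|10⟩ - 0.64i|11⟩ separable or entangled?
Entangled

Writing the state as a|00⟩ + b|01⟩ + c|10⟩ + d|11⟩, it is a product state iff ad − bc = 0.
Here (a, b, c, d) = (0.36, 0.48i, 0.48i, -0.64i): ad − bc = (0.36)(-0.64i) − (0.48i)(0.48i) = (0.2304 - 0.2304i) ≠ 0, so the state is entangled.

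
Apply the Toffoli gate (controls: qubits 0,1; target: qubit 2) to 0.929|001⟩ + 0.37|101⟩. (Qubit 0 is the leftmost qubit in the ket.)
0.929|001⟩ + 0.37|101⟩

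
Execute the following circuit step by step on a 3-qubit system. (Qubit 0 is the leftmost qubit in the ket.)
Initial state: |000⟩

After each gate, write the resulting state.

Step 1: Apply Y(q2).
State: i|001⟩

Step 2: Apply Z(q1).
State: i|001⟩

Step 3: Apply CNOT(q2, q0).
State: i|101⟩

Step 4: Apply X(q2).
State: i|100⟩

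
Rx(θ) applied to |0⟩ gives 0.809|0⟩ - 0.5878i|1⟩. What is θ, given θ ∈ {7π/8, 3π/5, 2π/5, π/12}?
2π/5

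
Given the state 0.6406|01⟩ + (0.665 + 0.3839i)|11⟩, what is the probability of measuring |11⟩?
0.5896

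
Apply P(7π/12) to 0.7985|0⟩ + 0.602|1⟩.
0.7985|0⟩ + (-0.1558 + 0.5815i)|1⟩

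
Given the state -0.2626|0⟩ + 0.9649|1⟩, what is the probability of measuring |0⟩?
0.06896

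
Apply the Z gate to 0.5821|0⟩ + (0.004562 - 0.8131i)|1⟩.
0.5821|0⟩ + (-0.004562 + 0.8131i)|1⟩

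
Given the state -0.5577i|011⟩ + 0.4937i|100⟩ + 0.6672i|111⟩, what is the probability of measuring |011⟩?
0.311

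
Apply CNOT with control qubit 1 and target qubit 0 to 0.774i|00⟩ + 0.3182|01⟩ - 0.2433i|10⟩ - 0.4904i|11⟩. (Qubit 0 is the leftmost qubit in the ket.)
0.774i|00⟩ - 0.4904i|01⟩ - 0.2433i|10⟩ + 0.3182|11⟩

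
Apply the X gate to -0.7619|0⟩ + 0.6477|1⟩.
0.6477|0⟩ - 0.7619|1⟩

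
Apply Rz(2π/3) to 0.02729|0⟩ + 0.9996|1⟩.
(0.01365 - 0.02363i)|0⟩ + (0.4998 + 0.8657i)|1⟩

Rz(2π/3) = [[e^(−iθ/2), 0], [0, e^(iθ/2)]] with e^(±iθ/2) = cos(θ/2) ± i·sin(θ/2); θ = 2π/3, cos(θ/2) ≈ 0.5, sin(θ/2) ≈ 0.866025.
With a = amp(|0⟩) = 0.02729 and b = amp(|1⟩) = 0.9996:
new amp(|0⟩) = (0.5 - 0.866025i)·a = (0.01365 - 0.02363i)
new amp(|1⟩) = (0.5 + 0.866025i)·b = (0.4998 + 0.8657i)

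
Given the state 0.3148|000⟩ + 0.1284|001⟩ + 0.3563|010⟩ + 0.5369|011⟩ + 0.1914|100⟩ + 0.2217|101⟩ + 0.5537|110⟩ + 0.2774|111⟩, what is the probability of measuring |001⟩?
0.01649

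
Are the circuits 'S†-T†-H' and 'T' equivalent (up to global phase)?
No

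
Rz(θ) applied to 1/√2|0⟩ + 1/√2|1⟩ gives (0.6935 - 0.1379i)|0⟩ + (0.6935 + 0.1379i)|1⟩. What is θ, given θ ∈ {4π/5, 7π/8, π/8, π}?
π/8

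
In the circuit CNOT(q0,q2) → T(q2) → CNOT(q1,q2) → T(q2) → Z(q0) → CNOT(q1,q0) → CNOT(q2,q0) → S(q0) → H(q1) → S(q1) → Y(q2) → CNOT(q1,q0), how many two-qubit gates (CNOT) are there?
5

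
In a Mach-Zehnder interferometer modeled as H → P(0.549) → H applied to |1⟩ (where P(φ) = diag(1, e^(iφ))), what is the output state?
(0.07348 - 0.2609i)|0⟩ + (0.9265 + 0.2609i)|1⟩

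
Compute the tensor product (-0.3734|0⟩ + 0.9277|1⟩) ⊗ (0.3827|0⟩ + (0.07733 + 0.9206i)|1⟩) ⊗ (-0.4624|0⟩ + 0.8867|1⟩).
0.06608|000⟩ - 0.1267|001⟩ + (0.01335 + 0.159i)|010⟩ + (-0.0256 - 0.3048i)|011⟩ - 0.1642|100⟩ + 0.3148|101⟩ + (-0.03317 - 0.3949i)|110⟩ + (0.06361 + 0.7573i)|111⟩

amp(|b₁b₂…⟩) = product of the factor amplitudes for bits b₁, b₂, …; only kets whose every factor amplitude is nonzero survive.
|000⟩: (-0.3734)(0.3827)(-0.4624) = 0.06608
|001⟩: (-0.3734)(0.3827)(0.8867) = -0.1267
|010⟩: (-0.3734)(0.07733 + 0.9206i)(-0.4624) = (0.01335 + 0.159i)
|011⟩: (-0.3734)(0.07733 + 0.9206i)(0.8867) = (-0.0256 - 0.3048i)
|100⟩: (0.9277)(0.3827)(-0.4624) = -0.1642
|101⟩: (0.9277)(0.3827)(0.8867) = 0.3148
|110⟩: (0.9277)(0.07733 + 0.9206i)(-0.4624) = (-0.03317 - 0.3949i)
|111⟩: (0.9277)(0.07733 + 0.9206i)(0.8867) = (0.06361 + 0.7573i)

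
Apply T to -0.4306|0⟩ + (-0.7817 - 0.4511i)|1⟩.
-0.4306|0⟩ + (-0.2338 - 0.8717i)|1⟩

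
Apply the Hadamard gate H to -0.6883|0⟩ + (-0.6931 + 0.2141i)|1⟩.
(-0.9768 + 0.1514i)|0⟩ + (0.003394 - 0.1514i)|1⟩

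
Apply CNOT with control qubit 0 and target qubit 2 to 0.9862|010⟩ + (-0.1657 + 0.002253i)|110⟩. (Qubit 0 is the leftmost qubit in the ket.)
0.9862|010⟩ + (-0.1657 + 0.002253i)|111⟩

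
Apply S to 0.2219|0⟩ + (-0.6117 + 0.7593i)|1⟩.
0.2219|0⟩ + (-0.7593 - 0.6117i)|1⟩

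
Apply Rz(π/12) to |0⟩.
(0.9914 - 0.1305i)|0⟩

Rz(π/12) = [[e^(−iθ/2), 0], [0, e^(iθ/2)]] with e^(±iθ/2) = cos(θ/2) ± i·sin(θ/2); θ = π/12, cos(θ/2) ≈ 0.991445, sin(θ/2) ≈ 0.130526.
With a = amp(|0⟩) = 1 and b = amp(|1⟩) = 0:
new amp(|0⟩) = (0.991445 - 0.130526i)·a = (0.9914 - 0.1305i)
new amp(|1⟩) = (0.991445 + 0.130526i)·b = 0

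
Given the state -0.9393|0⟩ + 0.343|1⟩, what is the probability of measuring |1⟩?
0.1176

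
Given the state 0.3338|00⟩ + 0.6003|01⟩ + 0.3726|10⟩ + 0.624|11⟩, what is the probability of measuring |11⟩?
0.3894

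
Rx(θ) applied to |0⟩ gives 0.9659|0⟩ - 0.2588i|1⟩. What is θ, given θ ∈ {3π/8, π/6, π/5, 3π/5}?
π/6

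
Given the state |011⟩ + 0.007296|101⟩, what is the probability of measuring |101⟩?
0.00005323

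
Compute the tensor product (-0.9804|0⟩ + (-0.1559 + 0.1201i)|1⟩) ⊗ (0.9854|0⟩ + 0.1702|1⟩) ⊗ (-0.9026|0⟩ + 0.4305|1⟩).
0.872|000⟩ - 0.4159|001⟩ + 0.1506|010⟩ - 0.07183|011⟩ + (0.1387 - 0.1068i)|100⟩ + (-0.06614 + 0.05095i)|101⟩ + (0.02395 - 0.01845i)|110⟩ + (-0.01142 + 0.0088i)|111⟩

amp(|b₁b₂…⟩) = product of the factor amplitudes for bits b₁, b₂, …; only kets whose every factor amplitude is nonzero survive.
|000⟩: (-0.9804)(0.9854)(-0.9026) = 0.872
|001⟩: (-0.9804)(0.9854)(0.4305) = -0.4159
|010⟩: (-0.9804)(0.1702)(-0.9026) = 0.1506
|011⟩: (-0.9804)(0.1702)(0.4305) = -0.07183
|100⟩: (-0.1559 + 0.1201i)(0.9854)(-0.9026) = (0.1387 - 0.1068i)
|101⟩: (-0.1559 + 0.1201i)(0.9854)(0.4305) = (-0.06614 + 0.05095i)
|110⟩: (-0.1559 + 0.1201i)(0.1702)(-0.9026) = (0.02395 - 0.01845i)
|111⟩: (-0.1559 + 0.1201i)(0.1702)(0.4305) = (-0.01142 + 0.0088i)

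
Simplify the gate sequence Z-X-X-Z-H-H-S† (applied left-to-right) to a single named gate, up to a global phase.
S†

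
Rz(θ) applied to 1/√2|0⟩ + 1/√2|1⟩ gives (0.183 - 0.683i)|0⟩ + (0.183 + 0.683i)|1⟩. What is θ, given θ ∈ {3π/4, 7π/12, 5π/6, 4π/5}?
5π/6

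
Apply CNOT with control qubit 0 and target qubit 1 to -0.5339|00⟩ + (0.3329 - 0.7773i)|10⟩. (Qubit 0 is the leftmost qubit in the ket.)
-0.5339|00⟩ + (0.3329 - 0.7773i)|11⟩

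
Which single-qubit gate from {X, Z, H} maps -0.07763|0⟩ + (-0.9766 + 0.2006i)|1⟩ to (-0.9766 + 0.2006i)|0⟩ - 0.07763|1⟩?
X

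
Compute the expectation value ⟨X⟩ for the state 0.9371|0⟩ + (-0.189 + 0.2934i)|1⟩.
-0.3542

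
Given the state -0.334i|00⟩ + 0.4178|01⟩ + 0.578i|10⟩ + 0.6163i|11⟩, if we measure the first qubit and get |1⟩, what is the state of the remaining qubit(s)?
0.6841i|0⟩ + 0.7294i|1⟩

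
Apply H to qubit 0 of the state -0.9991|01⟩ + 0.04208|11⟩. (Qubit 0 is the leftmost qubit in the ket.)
-0.6767|01⟩ - 0.7362|11⟩

H on qubit 0 mixes each pair of kets that differ only in qubit 0: amplitudes (a, b) of (|…0…⟩, |…1…⟩) become ((a + b)/√2, (a − b)/√2). Kets absent from the input have amplitude 0.
(|01⟩, |11⟩): (a, b) = (-0.9991, 0.04208) → (-0.6767, -0.7362)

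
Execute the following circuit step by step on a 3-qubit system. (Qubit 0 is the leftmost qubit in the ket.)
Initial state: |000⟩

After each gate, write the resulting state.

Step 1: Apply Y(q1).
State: i|010⟩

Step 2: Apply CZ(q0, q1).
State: i|010⟩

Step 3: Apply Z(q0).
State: i|010⟩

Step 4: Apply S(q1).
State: -|010⟩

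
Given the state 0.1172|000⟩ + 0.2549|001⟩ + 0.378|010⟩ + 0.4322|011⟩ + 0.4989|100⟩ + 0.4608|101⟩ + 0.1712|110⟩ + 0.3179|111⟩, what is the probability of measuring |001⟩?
0.06497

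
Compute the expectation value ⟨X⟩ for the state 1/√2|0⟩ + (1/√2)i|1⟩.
0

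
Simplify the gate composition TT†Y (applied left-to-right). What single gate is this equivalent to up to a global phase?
Y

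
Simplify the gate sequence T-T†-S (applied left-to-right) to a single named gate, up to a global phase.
S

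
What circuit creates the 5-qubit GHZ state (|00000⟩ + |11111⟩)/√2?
H(q0) → CNOT(q0,q1) → CNOT(q0,q2) → CNOT(q0,q3) → CNOT(q0,q4)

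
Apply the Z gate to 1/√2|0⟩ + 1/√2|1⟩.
1/√2|0⟩ - 1/√2|1⟩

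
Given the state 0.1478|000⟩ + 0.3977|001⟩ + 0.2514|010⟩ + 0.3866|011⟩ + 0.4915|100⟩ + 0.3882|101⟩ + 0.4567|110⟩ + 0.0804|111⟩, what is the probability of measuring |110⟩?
0.2086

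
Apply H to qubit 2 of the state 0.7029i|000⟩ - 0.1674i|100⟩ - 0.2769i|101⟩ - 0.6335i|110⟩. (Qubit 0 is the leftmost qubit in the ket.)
0.497i|000⟩ + 0.497i|001⟩ - 0.3142i|100⟩ + 0.07743i|101⟩ - 0.448i|110⟩ - 0.448i|111⟩

H on qubit 2 mixes each pair of kets that differ only in qubit 2: amplitudes (a, b) of (|…0…⟩, |…1…⟩) become ((a + b)/√2, (a − b)/√2). Kets absent from the input have amplitude 0.
(|000⟩, |001⟩): (a, b) = (0.7029i, 0) → (0.497i, 0.497i)
(|100⟩, |101⟩): (a, b) = (-0.1674i, -0.2769i) → (-0.3142i, 0.07743i)
(|110⟩, |111⟩): (a, b) = (-0.6335i, 0) → (-0.448i, -0.448i)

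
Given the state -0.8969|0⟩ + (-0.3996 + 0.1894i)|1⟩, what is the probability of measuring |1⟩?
0.1956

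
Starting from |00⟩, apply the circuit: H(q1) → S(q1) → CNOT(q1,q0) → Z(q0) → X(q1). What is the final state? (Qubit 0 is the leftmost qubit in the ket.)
1/√2|01⟩ - (1/√2)i|10⟩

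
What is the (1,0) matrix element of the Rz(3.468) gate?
0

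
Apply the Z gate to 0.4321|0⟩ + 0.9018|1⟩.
0.4321|0⟩ - 0.9018|1⟩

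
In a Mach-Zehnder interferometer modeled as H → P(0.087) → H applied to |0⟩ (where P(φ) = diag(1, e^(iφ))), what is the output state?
(0.9981 + 0.04345i)|0⟩ + (0.001891 - 0.04345i)|1⟩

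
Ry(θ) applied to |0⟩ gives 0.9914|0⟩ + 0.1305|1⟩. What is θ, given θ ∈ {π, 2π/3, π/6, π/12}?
π/12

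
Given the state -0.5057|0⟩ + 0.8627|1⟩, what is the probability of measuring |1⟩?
0.7443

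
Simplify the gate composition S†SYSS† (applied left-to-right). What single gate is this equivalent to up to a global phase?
Y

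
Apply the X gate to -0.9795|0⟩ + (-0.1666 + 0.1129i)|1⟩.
(-0.1666 + 0.1129i)|0⟩ - 0.9795|1⟩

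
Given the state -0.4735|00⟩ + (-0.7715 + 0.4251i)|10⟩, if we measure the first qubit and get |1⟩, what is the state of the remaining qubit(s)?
(-0.8758 + 0.4826i)|0⟩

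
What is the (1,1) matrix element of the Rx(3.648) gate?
-0.2505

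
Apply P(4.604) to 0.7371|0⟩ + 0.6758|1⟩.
0.7371|0⟩ + (-0.07311 - 0.6718i)|1⟩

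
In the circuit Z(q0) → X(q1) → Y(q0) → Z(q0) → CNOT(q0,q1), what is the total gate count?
5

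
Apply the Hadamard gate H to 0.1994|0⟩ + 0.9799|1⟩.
0.8339|0⟩ - 0.5519|1⟩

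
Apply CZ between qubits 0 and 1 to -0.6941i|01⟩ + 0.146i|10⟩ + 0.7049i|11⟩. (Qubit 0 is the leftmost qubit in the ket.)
-0.6941i|01⟩ + 0.146i|10⟩ - 0.7049i|11⟩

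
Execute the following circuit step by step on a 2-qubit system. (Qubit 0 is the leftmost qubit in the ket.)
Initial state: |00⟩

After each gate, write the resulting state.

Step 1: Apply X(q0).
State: |10⟩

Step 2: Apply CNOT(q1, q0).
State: |10⟩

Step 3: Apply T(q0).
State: (1/√2 + (1/√2)i)|10⟩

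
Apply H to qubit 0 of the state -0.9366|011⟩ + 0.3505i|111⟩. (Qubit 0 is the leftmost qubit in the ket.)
(-0.6623 + 0.2478i)|011⟩ + (-0.6623 - 0.2478i)|111⟩

H on qubit 0 mixes each pair of kets that differ only in qubit 0: amplitudes (a, b) of (|…0…⟩, |…1…⟩) become ((a + b)/√2, (a − b)/√2). Kets absent from the input have amplitude 0.
(|011⟩, |111⟩): (a, b) = (-0.9366, 0.3505i) → ((-0.6623 + 0.2478i), (-0.6623 - 0.2478i))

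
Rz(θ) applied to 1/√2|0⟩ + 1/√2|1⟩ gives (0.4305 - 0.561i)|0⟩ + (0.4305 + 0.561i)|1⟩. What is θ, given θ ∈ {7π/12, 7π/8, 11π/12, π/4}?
7π/12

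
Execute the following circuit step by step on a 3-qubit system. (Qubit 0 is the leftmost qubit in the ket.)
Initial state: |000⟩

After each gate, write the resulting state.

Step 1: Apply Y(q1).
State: i|010⟩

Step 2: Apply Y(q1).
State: |000⟩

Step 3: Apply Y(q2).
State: i|001⟩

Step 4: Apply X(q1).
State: i|011⟩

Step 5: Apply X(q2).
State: i|010⟩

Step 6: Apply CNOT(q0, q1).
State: i|010⟩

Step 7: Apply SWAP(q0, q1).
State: i|100⟩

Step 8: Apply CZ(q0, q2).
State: i|100⟩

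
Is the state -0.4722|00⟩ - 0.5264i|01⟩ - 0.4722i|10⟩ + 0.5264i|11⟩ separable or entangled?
Entangled

Writing the state as a|00⟩ + b|01⟩ + c|10⟩ + d|11⟩, it is a product state iff ad − bc = 0.
Here (a, b, c, d) = (-0.4722, -0.5264i, -0.4722i, 0.5264i): ad − bc = (-0.4722)(0.5264i) − (-0.5264i)(-0.4722i) = (0.2486 - 0.2486i) ≠ 0, so the state is entangled.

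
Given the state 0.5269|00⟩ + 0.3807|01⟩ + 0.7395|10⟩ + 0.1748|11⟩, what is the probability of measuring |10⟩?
0.5469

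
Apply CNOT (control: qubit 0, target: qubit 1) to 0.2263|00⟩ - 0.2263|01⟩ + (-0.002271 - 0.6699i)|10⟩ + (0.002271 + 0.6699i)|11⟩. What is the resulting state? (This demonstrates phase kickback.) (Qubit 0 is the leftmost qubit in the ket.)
0.2263|00⟩ - 0.2263|01⟩ + (0.002271 + 0.6699i)|10⟩ + (-0.002271 - 0.6699i)|11⟩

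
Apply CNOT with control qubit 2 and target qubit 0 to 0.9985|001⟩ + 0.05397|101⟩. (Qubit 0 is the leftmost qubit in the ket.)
0.05397|001⟩ + 0.9985|101⟩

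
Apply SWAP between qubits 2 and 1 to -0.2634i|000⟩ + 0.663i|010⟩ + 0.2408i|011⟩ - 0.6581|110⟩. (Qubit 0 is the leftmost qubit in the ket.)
-0.2634i|000⟩ + 0.663i|001⟩ + 0.2408i|011⟩ - 0.6581|101⟩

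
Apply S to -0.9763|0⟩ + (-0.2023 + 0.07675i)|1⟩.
-0.9763|0⟩ + (-0.07675 - 0.2023i)|1⟩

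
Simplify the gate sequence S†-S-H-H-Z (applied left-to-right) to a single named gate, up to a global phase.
Z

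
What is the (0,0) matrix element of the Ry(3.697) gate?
-0.2741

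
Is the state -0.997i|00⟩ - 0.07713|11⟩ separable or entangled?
Entangled

Writing the state as a|00⟩ + b|01⟩ + c|10⟩ + d|11⟩, it is a product state iff ad − bc = 0.
Here (a, b, c, d) = (-0.997i, 0, 0, -0.07713): ad − bc = (-0.997i)(-0.07713) − (0)(0) = 0.0769i ≠ 0, so the state is entangled.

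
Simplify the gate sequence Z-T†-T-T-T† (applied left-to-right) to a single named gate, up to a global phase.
Z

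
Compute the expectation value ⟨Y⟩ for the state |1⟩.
0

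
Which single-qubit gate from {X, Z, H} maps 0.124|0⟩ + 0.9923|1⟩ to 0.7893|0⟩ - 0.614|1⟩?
H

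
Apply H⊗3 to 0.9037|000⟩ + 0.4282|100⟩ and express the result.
0.4709|000⟩ + 0.4709|001⟩ + 0.4709|010⟩ + 0.4709|011⟩ + 0.1681|100⟩ + 0.1681|101⟩ + 0.1681|110⟩ + 0.1681|111⟩

H⊗3 gives amp(|y⟩) = (1/2√2) Σ_x (−1)^(x·y) amp(|x⟩), where x·y is the number of positions in which both x and y have a 1.
|000⟩: (0.9037 + 0.4282)/(2√2) = 0.4709
|001⟩: (0.9037 + 0.4282)/(2√2) = 0.4709
|010⟩: (0.9037 + 0.4282)/(2√2) = 0.4709
|011⟩: (0.9037 + 0.4282)/(2√2) = 0.4709
|100⟩: (0.9037 - 0.4282)/(2√2) = 0.1681
|101⟩: (0.9037 - 0.4282)/(2√2) = 0.1681
|110⟩: (0.9037 - 0.4282)/(2√2) = 0.1681
|111⟩: (0.9037 - 0.4282)/(2√2) = 0.1681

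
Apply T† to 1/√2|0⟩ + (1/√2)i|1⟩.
1/√2|0⟩ + (1/2 + (1/2)i)|1⟩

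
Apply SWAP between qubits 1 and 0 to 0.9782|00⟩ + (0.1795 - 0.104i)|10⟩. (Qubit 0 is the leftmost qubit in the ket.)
0.9782|00⟩ + (0.1795 - 0.104i)|01⟩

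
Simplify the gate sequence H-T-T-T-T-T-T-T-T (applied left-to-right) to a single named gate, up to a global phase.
H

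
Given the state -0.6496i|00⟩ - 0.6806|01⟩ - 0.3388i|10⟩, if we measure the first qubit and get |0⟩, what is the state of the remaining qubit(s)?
-0.6904i|0⟩ - 0.7234|1⟩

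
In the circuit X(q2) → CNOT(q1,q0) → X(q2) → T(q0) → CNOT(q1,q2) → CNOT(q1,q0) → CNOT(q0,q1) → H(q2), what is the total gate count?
8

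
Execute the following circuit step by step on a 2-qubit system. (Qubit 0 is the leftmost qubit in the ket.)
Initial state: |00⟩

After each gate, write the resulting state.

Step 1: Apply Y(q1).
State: i|01⟩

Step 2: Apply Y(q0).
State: -|11⟩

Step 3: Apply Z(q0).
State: |11⟩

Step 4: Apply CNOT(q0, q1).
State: |10⟩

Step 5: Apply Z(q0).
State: -|10⟩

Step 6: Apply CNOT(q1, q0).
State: -|10⟩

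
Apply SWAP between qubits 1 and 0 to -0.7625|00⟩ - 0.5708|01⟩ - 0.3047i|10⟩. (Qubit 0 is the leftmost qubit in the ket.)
-0.7625|00⟩ - 0.3047i|01⟩ - 0.5708|10⟩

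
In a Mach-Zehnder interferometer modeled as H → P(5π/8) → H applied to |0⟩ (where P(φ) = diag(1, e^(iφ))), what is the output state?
(0.3087 + 0.4619i)|0⟩ + (0.6913 - 0.4619i)|1⟩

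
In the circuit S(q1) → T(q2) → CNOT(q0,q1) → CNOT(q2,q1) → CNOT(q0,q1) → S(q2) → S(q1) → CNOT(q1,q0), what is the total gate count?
8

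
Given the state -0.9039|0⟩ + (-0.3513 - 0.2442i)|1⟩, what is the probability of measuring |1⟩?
0.183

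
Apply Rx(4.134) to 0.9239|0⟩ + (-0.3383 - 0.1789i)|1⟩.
(-0.5972 + 0.2975i)|0⟩ + (0.1611 - 0.7273i)|1⟩

Rx(4.134) = [[cos(θ/2), −i·sin(θ/2)], [−i·sin(θ/2), cos(θ/2)]]; θ = 4.134, cos(θ/2) ≈ -0.476091, sin(θ/2) ≈ 0.879396.
With a = amp(|0⟩) = 0.9239 and b = amp(|1⟩) = (-0.3383 - 0.1789i):
new amp(|0⟩) = (-0.476091)·a + (-0.879396i)·b = (-0.5972 + 0.2975i)
new amp(|1⟩) = (-0.879396i)·a + (-0.476091)·b = (0.1611 - 0.7273i)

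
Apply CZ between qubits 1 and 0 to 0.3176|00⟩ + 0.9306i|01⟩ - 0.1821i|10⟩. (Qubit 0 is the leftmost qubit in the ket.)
0.3176|00⟩ + 0.9306i|01⟩ - 0.1821i|10⟩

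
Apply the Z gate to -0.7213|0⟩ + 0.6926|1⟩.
-0.7213|0⟩ - 0.6926|1⟩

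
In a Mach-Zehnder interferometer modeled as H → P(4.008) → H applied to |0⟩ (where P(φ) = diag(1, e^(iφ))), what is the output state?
(0.1762 - 0.381i)|0⟩ + (0.8238 + 0.381i)|1⟩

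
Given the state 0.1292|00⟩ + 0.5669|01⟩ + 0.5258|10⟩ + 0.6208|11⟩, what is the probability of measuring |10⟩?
0.2765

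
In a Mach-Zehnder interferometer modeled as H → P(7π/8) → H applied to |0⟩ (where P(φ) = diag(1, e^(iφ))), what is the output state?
(0.03806 + 0.1913i)|0⟩ + (0.9619 - 0.1913i)|1⟩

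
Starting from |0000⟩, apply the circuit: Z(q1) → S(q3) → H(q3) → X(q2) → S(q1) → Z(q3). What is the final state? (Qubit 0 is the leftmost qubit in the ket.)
1/√2|0010⟩ - 1/√2|0011⟩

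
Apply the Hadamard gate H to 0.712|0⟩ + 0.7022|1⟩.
|0⟩ + 0.00693|1⟩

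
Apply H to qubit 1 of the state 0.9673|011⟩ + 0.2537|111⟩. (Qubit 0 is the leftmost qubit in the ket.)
0.684|001⟩ - 0.684|011⟩ + 0.1794|101⟩ - 0.1794|111⟩

H on qubit 1 mixes each pair of kets that differ only in qubit 1: amplitudes (a, b) of (|…0…⟩, |…1…⟩) become ((a + b)/√2, (a − b)/√2). Kets absent from the input have amplitude 0.
(|001⟩, |011⟩): (a, b) = (0, 0.9673) → (0.684, -0.684)
(|101⟩, |111⟩): (a, b) = (0, 0.2537) → (0.1794, -0.1794)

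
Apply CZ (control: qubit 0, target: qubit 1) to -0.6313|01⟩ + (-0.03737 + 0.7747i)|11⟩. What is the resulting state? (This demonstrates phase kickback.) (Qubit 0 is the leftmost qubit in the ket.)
-0.6313|01⟩ + (0.03737 - 0.7747i)|11⟩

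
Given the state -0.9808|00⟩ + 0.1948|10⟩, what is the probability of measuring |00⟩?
0.962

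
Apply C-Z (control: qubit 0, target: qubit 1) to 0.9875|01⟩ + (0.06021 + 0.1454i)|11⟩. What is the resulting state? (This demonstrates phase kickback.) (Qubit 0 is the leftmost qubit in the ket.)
0.9875|01⟩ + (-0.06021 - 0.1454i)|11⟩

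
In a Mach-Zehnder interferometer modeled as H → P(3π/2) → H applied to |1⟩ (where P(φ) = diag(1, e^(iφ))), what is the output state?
(1/2 + (1/2)i)|0⟩ + (1/2 - (1/2)i)|1⟩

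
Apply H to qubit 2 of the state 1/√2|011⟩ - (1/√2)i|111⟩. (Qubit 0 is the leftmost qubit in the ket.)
1/2|010⟩ - 1/2|011⟩ - (1/2)i|110⟩ + (1/2)i|111⟩

H on qubit 2 mixes each pair of kets that differ only in qubit 2: amplitudes (a, b) of (|…0…⟩, |…1…⟩) become ((a + b)/√2, (a − b)/√2). Kets absent from the input have amplitude 0.
(|010⟩, |011⟩): (a, b) = (0, 1/√2) → (1/2, -1/2)
(|110⟩, |111⟩): (a, b) = (0, -(1/√2)i) → (-(1/2)i, (1/2)i)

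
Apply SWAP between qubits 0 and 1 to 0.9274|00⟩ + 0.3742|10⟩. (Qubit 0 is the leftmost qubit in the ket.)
0.9274|00⟩ + 0.3742|01⟩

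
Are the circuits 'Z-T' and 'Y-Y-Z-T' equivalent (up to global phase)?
Yes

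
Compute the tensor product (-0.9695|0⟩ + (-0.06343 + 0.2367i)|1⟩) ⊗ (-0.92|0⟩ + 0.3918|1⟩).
0.8919|00⟩ - 0.3799|01⟩ + (0.05836 - 0.2178i)|10⟩ + (-0.02485 + 0.09274i)|11⟩

amp(|b₁b₂…⟩) = product of the factor amplitudes for bits b₁, b₂, …; only kets whose every factor amplitude is nonzero survive.
|00⟩: (-0.9695)(-0.92) = 0.8919
|01⟩: (-0.9695)(0.3918) = -0.3799
|10⟩: (-0.06343 + 0.2367i)(-0.92) = (0.05836 - 0.2178i)
|11⟩: (-0.06343 + 0.2367i)(0.3918) = (-0.02485 + 0.09274i)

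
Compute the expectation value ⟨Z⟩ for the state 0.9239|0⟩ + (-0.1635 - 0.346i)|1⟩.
0.7071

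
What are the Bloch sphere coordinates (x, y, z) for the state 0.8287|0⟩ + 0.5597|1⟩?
(0.9276, 0, 0.3735)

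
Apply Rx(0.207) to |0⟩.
0.9946|0⟩ - 0.1033i|1⟩

Rx(0.207) = [[cos(θ/2), −i·sin(θ/2)], [−i·sin(θ/2), cos(θ/2)]]; θ = 0.207, cos(θ/2) ≈ 0.994649, sin(θ/2) ≈ 0.103315.
With a = amp(|0⟩) = 1 and b = amp(|1⟩) = 0:
new amp(|0⟩) = (0.994649)·a + (-0.103315i)·b = 0.9946
new amp(|1⟩) = (-0.103315i)·a + (0.994649)·b = -0.1033i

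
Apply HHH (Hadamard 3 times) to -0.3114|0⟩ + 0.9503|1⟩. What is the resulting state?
0.4518|0⟩ - 0.8922|1⟩

H² = I, so H^3 = H: a single Hadamard. With (a, b) = (-0.3114, 0.9503), H gives ((a + b)/√2, (a − b)/√2) = (0.4518, -0.8922).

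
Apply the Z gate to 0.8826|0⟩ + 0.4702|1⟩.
0.8826|0⟩ - 0.4702|1⟩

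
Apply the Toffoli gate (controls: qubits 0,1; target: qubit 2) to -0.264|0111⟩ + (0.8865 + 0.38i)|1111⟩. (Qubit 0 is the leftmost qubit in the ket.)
-0.264|0111⟩ + (0.8865 + 0.38i)|1101⟩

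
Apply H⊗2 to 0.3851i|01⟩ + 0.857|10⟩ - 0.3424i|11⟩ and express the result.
(0.4285 + 0.02135i)|00⟩ + (0.4285 - 0.02135i)|01⟩ + (-0.4285 + 0.3638i)|10⟩ + (-0.4285 - 0.3638i)|11⟩

H⊗2 gives amp(|y⟩) = (1/2) Σ_x (−1)^(x·y) amp(|x⟩), where x·y is the number of positions in which both x and y have a 1.
|00⟩: (0.3851i + 0.857 - 0.3424i)/2 = (0.4285 + 0.02135i)
|01⟩: (-0.3851i + 0.857 + 0.3424i)/2 = (0.4285 - 0.02135i)
|10⟩: (0.3851i - 0.857 + 0.3424i)/2 = (-0.4285 + 0.3638i)
|11⟩: (-0.3851i - 0.857 - 0.3424i)/2 = (-0.4285 - 0.3638i)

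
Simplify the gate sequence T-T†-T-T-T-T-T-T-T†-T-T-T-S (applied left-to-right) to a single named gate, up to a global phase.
S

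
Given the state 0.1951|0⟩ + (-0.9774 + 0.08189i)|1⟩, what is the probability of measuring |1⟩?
0.962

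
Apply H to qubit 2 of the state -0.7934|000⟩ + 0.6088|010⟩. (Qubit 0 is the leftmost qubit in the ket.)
-0.561|000⟩ - 0.561|001⟩ + 0.4305|010⟩ + 0.4305|011⟩

H on qubit 2 mixes each pair of kets that differ only in qubit 2: amplitudes (a, b) of (|…0…⟩, |…1…⟩) become ((a + b)/√2, (a − b)/√2). Kets absent from the input have amplitude 0.
(|000⟩, |001⟩): (a, b) = (-0.7934, 0) → (-0.561, -0.561)
(|010⟩, |011⟩): (a, b) = (0.6088, 0) → (0.4305, 0.4305)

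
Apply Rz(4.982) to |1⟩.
(-0.7957 + 0.6057i)|1⟩

Rz(4.982) = [[e^(−iθ/2), 0], [0, e^(iθ/2)]] with e^(±iθ/2) = cos(θ/2) ± i·sin(θ/2); θ = 4.982, cos(θ/2) ≈ -0.795725, sin(θ/2) ≈ 0.605658.
With a = amp(|0⟩) = 0 and b = amp(|1⟩) = 1:
new amp(|0⟩) = (-0.795725 - 0.605658i)·a = 0
new amp(|1⟩) = (-0.795725 + 0.605658i)·b = (-0.7957 + 0.6057i)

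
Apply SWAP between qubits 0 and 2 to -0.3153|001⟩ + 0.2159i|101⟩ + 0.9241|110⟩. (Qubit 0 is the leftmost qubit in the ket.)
0.9241|011⟩ - 0.3153|100⟩ + 0.2159i|101⟩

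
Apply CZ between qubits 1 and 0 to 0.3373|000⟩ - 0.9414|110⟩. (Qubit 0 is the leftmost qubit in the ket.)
0.3373|000⟩ + 0.9414|110⟩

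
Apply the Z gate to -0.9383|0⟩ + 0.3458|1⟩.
-0.9383|0⟩ - 0.3458|1⟩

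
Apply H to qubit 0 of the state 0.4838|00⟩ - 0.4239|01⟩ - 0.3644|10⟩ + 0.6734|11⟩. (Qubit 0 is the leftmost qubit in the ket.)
0.08443|00⟩ + 0.1764|01⟩ + 0.5998|10⟩ - 0.7759|11⟩

H on qubit 0 mixes each pair of kets that differ only in qubit 0: amplitudes (a, b) of (|…0…⟩, |…1…⟩) become ((a + b)/√2, (a − b)/√2). Kets absent from the input have amplitude 0.
(|00⟩, |10⟩): (a, b) = (0.4838, -0.3644) → (0.08443, 0.5998)
(|01⟩, |11⟩): (a, b) = (-0.4239, 0.6734) → (0.1764, -0.7759)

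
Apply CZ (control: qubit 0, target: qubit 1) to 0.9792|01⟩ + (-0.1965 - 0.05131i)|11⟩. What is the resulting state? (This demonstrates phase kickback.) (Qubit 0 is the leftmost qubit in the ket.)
0.9792|01⟩ + (0.1965 + 0.05131i)|11⟩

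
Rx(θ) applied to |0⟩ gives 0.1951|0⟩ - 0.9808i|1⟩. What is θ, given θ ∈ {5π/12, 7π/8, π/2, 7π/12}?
7π/8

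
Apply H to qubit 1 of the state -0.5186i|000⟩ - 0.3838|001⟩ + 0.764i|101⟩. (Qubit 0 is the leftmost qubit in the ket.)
-0.3667i|000⟩ - 0.2714|001⟩ - 0.3667i|010⟩ - 0.2714|011⟩ + 0.5402i|101⟩ + 0.5402i|111⟩

H on qubit 1 mixes each pair of kets that differ only in qubit 1: amplitudes (a, b) of (|…0…⟩, |…1…⟩) become ((a + b)/√2, (a − b)/√2). Kets absent from the input have amplitude 0.
(|000⟩, |010⟩): (a, b) = (-0.5186i, 0) → (-0.3667i, -0.3667i)
(|001⟩, |011⟩): (a, b) = (-0.3838, 0) → (-0.2714, -0.2714)
(|101⟩, |111⟩): (a, b) = (0.764i, 0) → (0.5402i, 0.5402i)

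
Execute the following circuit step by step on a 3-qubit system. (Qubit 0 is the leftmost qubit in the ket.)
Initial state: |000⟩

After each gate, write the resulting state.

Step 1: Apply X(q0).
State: |100⟩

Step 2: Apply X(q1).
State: |110⟩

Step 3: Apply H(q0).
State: 1/√2|010⟩ - 1/√2|110⟩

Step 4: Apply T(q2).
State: 1/√2|010⟩ - 1/√2|110⟩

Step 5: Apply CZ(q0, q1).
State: 1/√2|010⟩ + 1/√2|110⟩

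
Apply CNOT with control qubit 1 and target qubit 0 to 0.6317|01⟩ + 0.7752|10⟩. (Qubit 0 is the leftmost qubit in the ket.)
0.7752|10⟩ + 0.6317|11⟩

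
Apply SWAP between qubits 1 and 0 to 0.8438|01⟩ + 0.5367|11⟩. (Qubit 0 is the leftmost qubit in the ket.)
0.8438|10⟩ + 0.5367|11⟩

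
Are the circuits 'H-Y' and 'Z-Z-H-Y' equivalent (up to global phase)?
Yes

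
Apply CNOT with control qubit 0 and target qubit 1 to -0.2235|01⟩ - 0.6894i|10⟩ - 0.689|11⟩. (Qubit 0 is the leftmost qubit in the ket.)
-0.2235|01⟩ - 0.689|10⟩ - 0.6894i|11⟩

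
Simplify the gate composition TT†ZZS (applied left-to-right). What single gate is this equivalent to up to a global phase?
S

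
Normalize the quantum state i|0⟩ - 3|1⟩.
0.3162i|0⟩ - 0.9487|1⟩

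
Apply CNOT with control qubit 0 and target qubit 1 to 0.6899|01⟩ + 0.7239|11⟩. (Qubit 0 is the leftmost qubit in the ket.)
0.6899|01⟩ + 0.7239|10⟩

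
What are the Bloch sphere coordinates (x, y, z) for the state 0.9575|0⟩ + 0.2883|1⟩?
(0.5521, 0, 0.8337)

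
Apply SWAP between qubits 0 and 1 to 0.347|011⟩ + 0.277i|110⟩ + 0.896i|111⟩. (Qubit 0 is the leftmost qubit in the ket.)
0.347|101⟩ + 0.277i|110⟩ + 0.896i|111⟩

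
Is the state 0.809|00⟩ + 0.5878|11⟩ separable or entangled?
Entangled

Writing the state as a|00⟩ + b|01⟩ + c|10⟩ + d|11⟩, it is a product state iff ad − bc = 0.
Here (a, b, c, d) = (0.809, 0, 0, 0.5878): ad − bc = (0.809)(0.5878) − (0)(0) = 0.4755 ≠ 0, so the state is entangled.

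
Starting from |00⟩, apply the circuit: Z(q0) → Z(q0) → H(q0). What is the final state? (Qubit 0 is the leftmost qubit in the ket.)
1/√2|00⟩ + 1/√2|10⟩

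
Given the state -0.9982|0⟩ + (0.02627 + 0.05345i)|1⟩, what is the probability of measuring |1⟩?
0.003547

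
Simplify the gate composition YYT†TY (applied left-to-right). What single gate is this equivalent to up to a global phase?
Y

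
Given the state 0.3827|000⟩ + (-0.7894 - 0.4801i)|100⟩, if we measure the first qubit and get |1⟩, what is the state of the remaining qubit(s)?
(-0.8544 - 0.5196i)|00⟩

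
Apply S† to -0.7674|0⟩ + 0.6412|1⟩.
-0.7674|0⟩ - 0.6412i|1⟩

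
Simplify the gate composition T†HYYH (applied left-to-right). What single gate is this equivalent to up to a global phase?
T†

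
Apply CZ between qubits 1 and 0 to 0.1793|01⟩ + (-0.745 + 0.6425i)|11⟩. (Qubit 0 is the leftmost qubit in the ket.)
0.1793|01⟩ + (0.745 - 0.6425i)|11⟩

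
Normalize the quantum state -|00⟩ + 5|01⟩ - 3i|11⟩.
-0.169|00⟩ + 0.8452|01⟩ - 0.5071i|11⟩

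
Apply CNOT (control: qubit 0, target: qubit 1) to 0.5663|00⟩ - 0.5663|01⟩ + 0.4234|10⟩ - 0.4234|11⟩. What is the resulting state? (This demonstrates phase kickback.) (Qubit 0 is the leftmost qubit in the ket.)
0.5663|00⟩ - 0.5663|01⟩ - 0.4234|10⟩ + 0.4234|11⟩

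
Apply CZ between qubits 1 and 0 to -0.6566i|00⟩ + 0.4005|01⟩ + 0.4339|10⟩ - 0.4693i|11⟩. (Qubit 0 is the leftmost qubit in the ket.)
-0.6566i|00⟩ + 0.4005|01⟩ + 0.4339|10⟩ + 0.4693i|11⟩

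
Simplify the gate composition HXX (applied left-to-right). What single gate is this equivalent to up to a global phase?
H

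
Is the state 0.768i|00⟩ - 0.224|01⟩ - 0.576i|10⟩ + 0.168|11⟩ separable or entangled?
Separable

Writing the state as a|00⟩ + b|01⟩ + c|10⟩ + d|11⟩, it is a product state iff ad − bc = 0.
Here (a, b, c, d) = (0.768i, -0.224, -0.576i, 0.168): ad − bc = (0.768i)(0.168) − (-0.224)(-0.576i) = 0, so the state is separable.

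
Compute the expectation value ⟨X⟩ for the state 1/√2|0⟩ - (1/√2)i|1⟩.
0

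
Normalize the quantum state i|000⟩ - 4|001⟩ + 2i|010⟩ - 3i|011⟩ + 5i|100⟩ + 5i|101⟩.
0.1118i|000⟩ - 1/√5|001⟩ + 0.2236i|010⟩ - 0.3354i|011⟩ + 0.559i|100⟩ + 0.559i|101⟩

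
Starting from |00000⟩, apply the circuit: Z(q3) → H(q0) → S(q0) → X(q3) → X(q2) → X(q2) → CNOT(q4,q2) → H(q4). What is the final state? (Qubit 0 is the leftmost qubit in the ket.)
1/2|00010⟩ + 1/2|00011⟩ + (1/2)i|10010⟩ + (1/2)i|10011⟩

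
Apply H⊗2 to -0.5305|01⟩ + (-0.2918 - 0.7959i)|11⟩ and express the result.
(-0.4112 - 0.398i)|00⟩ + (0.4112 + 0.398i)|01⟩ + (-0.1194 + 0.398i)|10⟩ + (0.1194 - 0.398i)|11⟩

H⊗2 gives amp(|y⟩) = (1/2) Σ_x (−1)^(x·y) amp(|x⟩), where x·y is the number of positions in which both x and y have a 1.
|00⟩: (-0.5305 + (-0.2918 - 0.7959i))/2 = (-0.4112 - 0.398i)
|01⟩: (0.5305 - (-0.2918 - 0.7959i))/2 = (0.4112 + 0.398i)
|10⟩: (-0.5305 - (-0.2918 - 0.7959i))/2 = (-0.1194 + 0.398i)
|11⟩: (0.5305 + (-0.2918 - 0.7959i))/2 = (0.1194 - 0.398i)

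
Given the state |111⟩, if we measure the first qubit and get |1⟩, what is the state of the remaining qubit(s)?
|11⟩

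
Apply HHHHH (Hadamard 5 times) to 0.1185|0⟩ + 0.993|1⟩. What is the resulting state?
0.7859|0⟩ - 0.6184|1⟩

H² = I, so H^5 = H: a single Hadamard. With (a, b) = (0.1185, 0.993), H gives ((a + b)/√2, (a − b)/√2) = (0.7859, -0.6184).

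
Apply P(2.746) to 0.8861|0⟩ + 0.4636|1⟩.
0.8861|0⟩ + (-0.4278 + 0.1787i)|1⟩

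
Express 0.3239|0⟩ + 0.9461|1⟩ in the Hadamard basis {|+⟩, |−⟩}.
0.898|+⟩ - 0.44|−⟩

With |ψ⟩ = α|0⟩ + β|1⟩, the Hadamard-basis coefficients are ⟨+|ψ⟩ = (α + β)/√2 and ⟨−|ψ⟩ = (α − β)/√2.
Here α = 0.3239, β = 0.9461: (α + β)/√2 = 0.898, (α − β)/√2 = -0.44.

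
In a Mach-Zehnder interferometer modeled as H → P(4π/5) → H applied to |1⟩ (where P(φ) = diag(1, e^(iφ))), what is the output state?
(0.9045 - 0.2939i)|0⟩ + (0.09549 + 0.2939i)|1⟩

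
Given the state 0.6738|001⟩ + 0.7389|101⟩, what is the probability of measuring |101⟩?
0.546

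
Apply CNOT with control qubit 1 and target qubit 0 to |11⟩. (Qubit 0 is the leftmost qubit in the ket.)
|01⟩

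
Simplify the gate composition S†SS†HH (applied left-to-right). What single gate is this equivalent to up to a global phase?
S†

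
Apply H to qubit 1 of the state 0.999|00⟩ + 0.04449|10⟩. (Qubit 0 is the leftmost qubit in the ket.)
0.7064|00⟩ + 0.7064|01⟩ + 0.03146|10⟩ + 0.03146|11⟩

H on qubit 1 mixes each pair of kets that differ only in qubit 1: amplitudes (a, b) of (|…0…⟩, |…1…⟩) become ((a + b)/√2, (a − b)/√2). Kets absent from the input have amplitude 0.
(|00⟩, |01⟩): (a, b) = (0.999, 0) → (0.7064, 0.7064)
(|10⟩, |11⟩): (a, b) = (0.04449, 0) → (0.03146, 0.03146)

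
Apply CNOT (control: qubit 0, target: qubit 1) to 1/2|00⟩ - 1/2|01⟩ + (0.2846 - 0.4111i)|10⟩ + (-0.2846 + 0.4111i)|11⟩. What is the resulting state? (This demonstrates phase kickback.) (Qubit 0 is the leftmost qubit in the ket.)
1/2|00⟩ - 1/2|01⟩ + (-0.2846 + 0.4111i)|10⟩ + (0.2846 - 0.4111i)|11⟩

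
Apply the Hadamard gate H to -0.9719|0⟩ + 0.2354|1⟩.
-0.5208|0⟩ - 0.8537|1⟩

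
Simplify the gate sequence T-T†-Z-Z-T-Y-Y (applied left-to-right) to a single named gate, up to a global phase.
T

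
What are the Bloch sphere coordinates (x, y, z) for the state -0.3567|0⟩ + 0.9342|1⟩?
(-0.6665, 0, -0.7455)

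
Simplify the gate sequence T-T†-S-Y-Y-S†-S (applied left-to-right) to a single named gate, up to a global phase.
S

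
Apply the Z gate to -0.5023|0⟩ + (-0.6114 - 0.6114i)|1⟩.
-0.5023|0⟩ + (0.6114 + 0.6114i)|1⟩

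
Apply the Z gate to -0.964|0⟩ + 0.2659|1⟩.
-0.964|0⟩ - 0.2659|1⟩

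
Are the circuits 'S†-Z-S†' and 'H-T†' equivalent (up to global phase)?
No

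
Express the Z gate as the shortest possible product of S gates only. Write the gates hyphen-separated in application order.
S-S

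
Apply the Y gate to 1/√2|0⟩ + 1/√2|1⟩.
-(1/√2)i|0⟩ + (1/√2)i|1⟩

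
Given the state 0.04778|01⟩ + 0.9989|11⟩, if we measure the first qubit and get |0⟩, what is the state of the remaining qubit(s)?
|1⟩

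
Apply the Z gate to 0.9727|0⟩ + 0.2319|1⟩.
0.9727|0⟩ - 0.2319|1⟩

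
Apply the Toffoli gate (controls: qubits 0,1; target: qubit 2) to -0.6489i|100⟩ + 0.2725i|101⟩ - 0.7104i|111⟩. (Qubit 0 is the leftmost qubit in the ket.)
-0.6489i|100⟩ + 0.2725i|101⟩ - 0.7104i|110⟩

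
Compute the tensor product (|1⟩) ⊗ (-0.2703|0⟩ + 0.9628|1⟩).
-0.2703|10⟩ + 0.9628|11⟩

amp(|b₁b₂…⟩) = product of the factor amplitudes for bits b₁, b₂, …; only kets whose every factor amplitude is nonzero survive.
|10⟩: (1)(-0.2703) = -0.2703
|11⟩: (1)(0.9628) = 0.9628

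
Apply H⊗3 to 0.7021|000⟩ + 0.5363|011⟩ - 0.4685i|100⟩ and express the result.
(0.4378 - 0.1656i)|000⟩ + (0.05862 - 0.1656i)|001⟩ + (0.05862 - 0.1656i)|010⟩ + (0.4378 - 0.1656i)|011⟩ + (0.4378 + 0.1656i)|100⟩ + (0.05862 + 0.1656i)|101⟩ + (0.05862 + 0.1656i)|110⟩ + (0.4378 + 0.1656i)|111⟩

H⊗3 gives amp(|y⟩) = (1/2√2) Σ_x (−1)^(x·y) amp(|x⟩), where x·y is the number of positions in which both x and y have a 1.
|000⟩: (0.7021 + 0.5363 - 0.4685i)/(2√2) = (0.4378 - 0.1656i)
|001⟩: (0.7021 - 0.5363 - 0.4685i)/(2√2) = (0.05862 - 0.1656i)
|010⟩: (0.7021 - 0.5363 - 0.4685i)/(2√2) = (0.05862 - 0.1656i)
|011⟩: (0.7021 + 0.5363 - 0.4685i)/(2√2) = (0.4378 - 0.1656i)
|100⟩: (0.7021 + 0.5363 + 0.4685i)/(2√2) = (0.4378 + 0.1656i)
|101⟩: (0.7021 - 0.5363 + 0.4685i)/(2√2) = (0.05862 + 0.1656i)
|110⟩: (0.7021 - 0.5363 + 0.4685i)/(2√2) = (0.05862 + 0.1656i)
|111⟩: (0.7021 + 0.5363 + 0.4685i)/(2√2) = (0.4378 + 0.1656i)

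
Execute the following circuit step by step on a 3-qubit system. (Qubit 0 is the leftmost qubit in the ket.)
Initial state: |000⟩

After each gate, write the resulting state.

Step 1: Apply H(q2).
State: 1/√2|000⟩ + 1/√2|001⟩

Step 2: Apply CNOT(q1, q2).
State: 1/√2|000⟩ + 1/√2|001⟩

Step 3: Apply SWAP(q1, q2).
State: 1/√2|000⟩ + 1/√2|010⟩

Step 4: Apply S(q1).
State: 1/√2|000⟩ + (1/√2)i|010⟩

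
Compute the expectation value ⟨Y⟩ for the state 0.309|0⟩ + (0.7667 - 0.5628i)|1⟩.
-0.3478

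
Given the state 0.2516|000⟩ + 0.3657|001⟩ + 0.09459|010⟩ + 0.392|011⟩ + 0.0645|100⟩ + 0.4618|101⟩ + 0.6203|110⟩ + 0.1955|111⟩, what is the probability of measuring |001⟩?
0.1337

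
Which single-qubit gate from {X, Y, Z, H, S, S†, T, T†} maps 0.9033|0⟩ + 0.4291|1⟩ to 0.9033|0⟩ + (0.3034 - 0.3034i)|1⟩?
T†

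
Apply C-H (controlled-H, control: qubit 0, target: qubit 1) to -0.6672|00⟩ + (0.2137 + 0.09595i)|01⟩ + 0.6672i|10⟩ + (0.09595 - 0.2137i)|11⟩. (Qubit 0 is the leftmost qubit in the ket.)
-0.6672|00⟩ + (0.2137 + 0.09595i)|01⟩ + (0.06785 + 0.3207i)|10⟩ + (-0.06785 + 0.6229i)|11⟩

C-H leaves the control-|0⟩ kets |00⟩, |01⟩ unchanged and applies H to qubit 1 on the control-|1⟩ pair (|10⟩, |11⟩).
H = [[1/√2, 1/√2], [1/√2, -1/√2]].
With a = amp(|10⟩) = 0.6672i and b = amp(|11⟩) = (0.09595 - 0.2137i):
new amp(|10⟩) = (1/√2)·a + (1/√2)·b = (0.06785 + 0.3207i)
new amp(|11⟩) = (1/√2)·a + (-1/√2)·b = (-0.06785 + 0.6229i)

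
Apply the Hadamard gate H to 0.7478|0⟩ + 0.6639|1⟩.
0.9982|0⟩ + 0.05933|1⟩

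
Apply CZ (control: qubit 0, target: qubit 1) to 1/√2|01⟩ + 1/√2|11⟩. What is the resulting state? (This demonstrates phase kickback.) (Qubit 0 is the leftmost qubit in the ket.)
1/√2|01⟩ - 1/√2|11⟩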